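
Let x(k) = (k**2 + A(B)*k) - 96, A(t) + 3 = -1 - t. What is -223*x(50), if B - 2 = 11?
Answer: -346542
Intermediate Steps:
B = 13 (B = 2 + 11 = 13)
A(t) = -4 - t (A(t) = -3 + (-1 - t) = -4 - t)
x(k) = -96 + k**2 - 17*k (x(k) = (k**2 + (-4 - 1*13)*k) - 96 = (k**2 + (-4 - 13)*k) - 96 = (k**2 - 17*k) - 96 = -96 + k**2 - 17*k)
-223*x(50) = -223*(-96 + 50**2 - 17*50) = -223*(-96 + 2500 - 850) = -223*1554 = -346542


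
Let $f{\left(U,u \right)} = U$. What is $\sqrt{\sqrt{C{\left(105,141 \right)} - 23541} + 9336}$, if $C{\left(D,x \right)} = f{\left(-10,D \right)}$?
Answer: $\sqrt{9336 + i \sqrt{23551}} \approx 96.626 + 0.7941 i$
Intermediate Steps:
$C{\left(D,x \right)} = -10$
$\sqrt{\sqrt{C{\left(105,141 \right)} - 23541} + 9336} = \sqrt{\sqrt{-10 - 23541} + 9336} = \sqrt{\sqrt{-23551} + 9336} = \sqrt{i \sqrt{23551} + 9336} = \sqrt{9336 + i \sqrt{23551}}$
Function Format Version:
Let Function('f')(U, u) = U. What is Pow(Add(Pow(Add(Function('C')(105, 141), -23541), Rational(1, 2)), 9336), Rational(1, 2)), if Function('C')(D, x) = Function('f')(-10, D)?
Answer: Pow(Add(9336, Mul(I, Pow(23551, Rational(1, 2)))), Rational(1, 2)) ≈ Add(96.626, Mul(0.7941, I))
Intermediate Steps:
Function('C')(D, x) = -10
Pow(Add(Pow(Add(Function('C')(105, 141), -23541), Rational(1, 2)), 9336), Rational(1, 2)) = Pow(Add(Pow(Add(-10, -23541), Rational(1, 2)), 9336), Rational(1, 2)) = Pow(Add(Pow(-23551, Rational(1, 2)), 9336), Rational(1, 2)) = Pow(Add(Mul(I, Pow(23551, Rational(1, 2))), 9336), Rational(1, 2)) = Pow(Add(9336, Mul(I, Pow(23551, Rational(1, 2)))), Rational(1, 2))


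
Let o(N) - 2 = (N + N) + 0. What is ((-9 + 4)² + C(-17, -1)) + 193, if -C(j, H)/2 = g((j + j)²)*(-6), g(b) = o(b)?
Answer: 27986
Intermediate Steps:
o(N) = 2 + 2*N (o(N) = 2 + ((N + N) + 0) = 2 + (2*N + 0) = 2 + 2*N)
g(b) = 2 + 2*b
C(j, H) = 24 + 96*j² (C(j, H) = -2*(2 + 2*(j + j)²)*(-6) = -2*(2 + 2*(2*j)²)*(-6) = -2*(2 + 2*(4*j²))*(-6) = -2*(2 + 8*j²)*(-6) = -2*(-12 - 48*j²) = 24 + 96*j²)
((-9 + 4)² + C(-17, -1)) + 193 = ((-9 + 4)² + (24 + 96*(-17)²)) + 193 = ((-5)² + (24 + 96*289)) + 193 = (25 + (24 + 27744)) + 193 = (25 + 27768) + 193 = 27793 + 193 = 27986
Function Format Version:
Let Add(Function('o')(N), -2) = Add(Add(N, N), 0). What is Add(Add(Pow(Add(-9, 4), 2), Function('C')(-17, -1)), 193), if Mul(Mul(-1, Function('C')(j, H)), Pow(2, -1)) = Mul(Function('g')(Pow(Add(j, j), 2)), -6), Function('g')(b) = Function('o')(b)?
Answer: 27986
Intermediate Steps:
Function('o')(N) = Add(2, Mul(2, N)) (Function('o')(N) = Add(2, Add(Add(N, N), 0)) = Add(2, Add(Mul(2, N), 0)) = Add(2, Mul(2, N)))
Function('g')(b) = Add(2, Mul(2, b))
Function('C')(j, H) = Add(24, Mul(96, Pow(j, 2))) (Function('C')(j, H) = Mul(-2, Mul(Add(2, Mul(2, Pow(Add(j, j), 2))), -6)) = Mul(-2, Mul(Add(2, Mul(2, Pow(Mul(2, j), 2))), -6)) = Mul(-2, Mul(Add(2, Mul(2, Mul(4, Pow(j, 2)))), -6)) = Mul(-2, Mul(Add(2, Mul(8, Pow(j, 2))), -6)) = Mul(-2, Add(-12, Mul(-48, Pow(j, 2)))) = Add(24, Mul(96, Pow(j, 2))))
Add(Add(Pow(Add(-9, 4), 2), Function('C')(-17, -1)), 193) = Add(Add(Pow(Add(-9, 4), 2), Add(24, Mul(96, Pow(-17, 2)))), 193) = Add(Add(Pow(-5, 2), Add(24, Mul(96, 289))), 193) = Add(Add(25, Add(24, 27744)), 193) = Add(Add(25, 27768), 193) = Add(27793, 193) = 27986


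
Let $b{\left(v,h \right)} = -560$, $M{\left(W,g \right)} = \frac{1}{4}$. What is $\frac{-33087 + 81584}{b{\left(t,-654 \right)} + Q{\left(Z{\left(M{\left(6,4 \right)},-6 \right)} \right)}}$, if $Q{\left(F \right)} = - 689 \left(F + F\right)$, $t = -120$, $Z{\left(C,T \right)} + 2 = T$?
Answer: $\frac{48497}{10464} \approx 4.6347$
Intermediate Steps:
$M{\left(W,g \right)} = \frac{1}{4}$
$Z{\left(C,T \right)} = -2 + T$
$Q{\left(F \right)} = - 1378 F$ ($Q{\left(F \right)} = - 689 \cdot 2 F = - 1378 F$)
$\frac{-33087 + 81584}{b{\left(t,-654 \right)} + Q{\left(Z{\left(M{\left(6,4 \right)},-6 \right)} \right)}} = \frac{-33087 + 81584}{-560 - 1378 \left(-2 - 6\right)} = \frac{48497}{-560 - -11024} = \frac{48497}{-560 + 11024} = \frac{48497}{10464}$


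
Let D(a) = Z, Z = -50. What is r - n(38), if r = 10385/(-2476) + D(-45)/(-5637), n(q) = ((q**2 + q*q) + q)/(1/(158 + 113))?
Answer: -11067373842997/13957212 ≈ -7.9295e+5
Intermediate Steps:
D(a) = -50
n(q) = 271*q + 542*q**2 (n(q) = ((q**2 + q**2) + q)/(1/271) = (2*q**2 + q)/(1/271) = (q + 2*q**2)*271 = 271*q + 542*q**2)
r = -58416445/13957212 (r = 10385/(-2476) - 50/(-5637) = 10385*(-1/2476) - 50*(-1/5637) = -10385/2476 + 50/5637 = -58416445/13957212 ≈ -4.1854)
r - n(38) = -58416445/13957212 - 271*38*(1 + 2*38) = -58416445/13957212 - 271*38*(1 + 76) = -58416445/13957212 - 271*38*77 = -58416445/13957212 - 1*792946 = -58416445/13957212 - 792946 = -11067373842997/13957212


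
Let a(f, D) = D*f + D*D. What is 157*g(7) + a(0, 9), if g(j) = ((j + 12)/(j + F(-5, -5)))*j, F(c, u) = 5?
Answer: 21853/12 ≈ 1821.1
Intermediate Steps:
a(f, D) = D² + D*f (a(f, D) = D*f + D² = D² + D*f)
g(j) = j*(12 + j)/(5 + j) (g(j) = ((j + 12)/(j + 5))*j = ((12 + j)/(5 + j))*j = j*(12 + j)/(5 + j))
157*g(7) + a(0, 9) = 157*(7*(12 + 7)/(5 + 7)) + 9*(9 + 0) = 157*(7*19/12) + 9*9 = 157*(7*(1/12)*19) + 81 = 157*(133/12) + 81 = 20881/12 + 81 = 21853/12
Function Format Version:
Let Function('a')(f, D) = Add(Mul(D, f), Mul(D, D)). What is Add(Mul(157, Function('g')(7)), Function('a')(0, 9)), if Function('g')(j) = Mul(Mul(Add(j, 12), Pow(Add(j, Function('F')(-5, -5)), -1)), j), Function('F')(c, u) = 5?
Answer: Rational(21853, 12) ≈ 1821.1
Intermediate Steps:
Function('a')(f, D) = Add(Pow(D, 2), Mul(D, f)) (Function('a')(f, D) = Add(Mul(D, f), Pow(D, 2)) = Add(Pow(D, 2), Mul(D, f)))
Function('g')(j) = Mul(j, Pow(Add(5, j), -1), Add(12, j)) (Function('g')(j) = Mul(Mul(Add(j, 12), Pow(Add(j, 5), -1)), j) = Mul(Mul(Add(12, j), Pow(Add(5, j), -1)), j) = Mul(Mul(Pow(Add(5, j), -1), Add(12, j)), j) = Mul(j, Pow(Add(5, j), -1), Add(12, j)))
Add(Mul(157, Function('g')(7)), Function('a')(0, 9)) = Add(Mul(157, Mul(7, Pow(Add(5, 7), -1), Add(12, 7))), Mul(9, Add(9, 0))) = Add(Mul(157, Mul(7, Pow(12, -1), 19)), Mul(9, 9)) = Add(Mul(157, Mul(7, Rational(1, 12), 19)), 81) = Add(Mul(157, Rational(133, 12)), 81) = Add(Rational(20881, 12), 81) = Rational(21853, 12)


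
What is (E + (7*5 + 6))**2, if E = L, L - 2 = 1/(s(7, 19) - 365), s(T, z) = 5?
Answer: 239599441/129600 ≈ 1848.8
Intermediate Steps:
L = 719/360 (L = 2 + 1/(5 - 365) = 2 + 1/(-360) = 2 - 1/360 = 719/360 ≈ 1.9972)
E = 719/360 ≈ 1.9972
(E + (7*5 + 6))**2 = (719/360 + (7*5 + 6))**2 = (719/360 + (35 + 6))**2 = (719/360 + 41)**2 = (15479/360)**2 = 239599441/129600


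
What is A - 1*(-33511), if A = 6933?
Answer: 40444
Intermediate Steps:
A - 1*(-33511) = 6933 - 1*(-33511) = 6933 + 33511 = 40444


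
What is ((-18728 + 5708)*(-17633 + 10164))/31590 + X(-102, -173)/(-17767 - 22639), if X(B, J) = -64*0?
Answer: 3241546/1053 ≈ 3078.4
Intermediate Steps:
X(B, J) = 0
((-18728 + 5708)*(-17633 + 10164))/31590 + X(-102, -173)/(-17767 - 22639) = ((-18728 + 5708)*(-17633 + 10164))/31590 + 0/(-17767 - 22639) = -13020*(-7469)*(1/31590) + 0/(-40406) = 97246380*(1/31590) + 0*(-1/40406) = 3241546/1053 + 0 = 3241546/1053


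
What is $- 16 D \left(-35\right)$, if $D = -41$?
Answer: $-22960$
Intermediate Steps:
$- 16 D \left(-35\right) = \left(-16\right) \left(-41\right) \left(-35\right) = 656 \left(-35\right) = -22960$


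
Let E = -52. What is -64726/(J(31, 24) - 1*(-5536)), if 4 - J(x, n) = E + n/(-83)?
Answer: -2686129/232080 ≈ -11.574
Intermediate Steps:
J(x, n) = 56 + n/83 (J(x, n) = 4 - (-52 + n/(-83)) = 4 - (-52 + n*(-1/83)) = 4 - (-52 - n/83) = 4 + (52 + n/83) = 56 + n/83)
-64726/(J(31, 24) - 1*(-5536)) = -64726/((56 + (1/83)*24) - 1*(-5536)) = -64726/((56 + 24/83) + 5536) = -64726/(4672/83 + 5536) = -64726/464160/83 = -64726*83/464160 = -2686129/232080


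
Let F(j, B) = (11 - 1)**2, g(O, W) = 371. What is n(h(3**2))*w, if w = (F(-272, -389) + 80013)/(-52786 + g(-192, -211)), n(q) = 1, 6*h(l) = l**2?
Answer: -7283/4765 ≈ -1.5284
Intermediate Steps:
F(j, B) = 100 (F(j, B) = 10**2 = 100)
h(l) = l**2/6
w = -7283/4765 (w = (100 + 80013)/(-52786 + 371) = 80113/(-52415) = 80113*(-1/52415) = -7283/4765 ≈ -1.5284)
n(h(3**2))*w = 1*(-7283/4765) = -7283/4765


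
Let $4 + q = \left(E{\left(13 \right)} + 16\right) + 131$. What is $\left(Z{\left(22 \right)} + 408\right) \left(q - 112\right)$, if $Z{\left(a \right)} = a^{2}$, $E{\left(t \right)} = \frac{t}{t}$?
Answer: $28544$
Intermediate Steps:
$E{\left(t \right)} = 1$
$q = 144$ ($q = -4 + \left(\left(1 + 16\right) + 131\right) = -4 + \left(17 + 131\right) = -4 + 148 = 144$)
$\left(Z{\left(22 \right)} + 408\right) \left(q - 112\right) = \left(22^{2} + 408\right) \left(144 - 112\right) = \left(484 + 408\right) 32 = 892 \cdot 32 = 28544$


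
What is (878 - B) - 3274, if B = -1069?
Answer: -1327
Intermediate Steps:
(878 - B) - 3274 = (878 - 1*(-1069)) - 3274 = (878 + 1069) - 3274 = 1947 - 3274 = -1327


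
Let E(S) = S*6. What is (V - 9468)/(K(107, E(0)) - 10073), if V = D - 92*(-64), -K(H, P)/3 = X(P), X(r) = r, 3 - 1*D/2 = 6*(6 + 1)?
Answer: 3658/10073 ≈ 0.36315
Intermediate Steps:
D = -78 (D = 6 - 12*(6 + 1) = 6 - 12*7 = 6 - 2*42 = 6 - 84 = -78)
E(S) = 6*S
K(H, P) = -3*P
V = 5810 (V = -78 - 92*(-64) = -78 + 5888 = 5810)
(V - 9468)/(K(107, E(0)) - 10073) = (5810 - 9468)/(-18*0 - 10073) = -3658/(-3*0 - 10073) = -3658/(0 - 10073) = -3658/(-10073) = -3658*(-1/10073) = 3658/10073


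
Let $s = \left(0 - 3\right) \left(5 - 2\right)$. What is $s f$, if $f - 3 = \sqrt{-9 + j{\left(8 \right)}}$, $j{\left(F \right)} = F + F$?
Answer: $-27 - 9 \sqrt{7} \approx -50.812$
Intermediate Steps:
$j{\left(F \right)} = 2 F$
$s = -9$ ($s = \left(-3\right) 3 = -9$)
$f = 3 + \sqrt{7}$ ($f = 3 + \sqrt{-9 + 2 \cdot 8} = 3 + \sqrt{-9 + 16} = 3 + \sqrt{7} \approx 5.6458$)
$s f = - 9 \left(3 + \sqrt{7}\right) = -27 - 9 \sqrt{7}$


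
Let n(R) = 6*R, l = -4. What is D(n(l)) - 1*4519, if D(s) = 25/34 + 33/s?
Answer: -614671/136 ≈ -4519.6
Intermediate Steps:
D(s) = 25/34 + 33/s (D(s) = 25*(1/34) + 33/s = 25/34 + 33/s)
D(n(l)) - 1*4519 = (25/34 + 33/((6*(-4)))) - 1*4519 = (25/34 + 33/(-24)) - 4519 = (25/34 + 33*(-1/24)) - 4519 = (25/34 - 11/8) - 4519 = -87/136 - 4519 = -614671/136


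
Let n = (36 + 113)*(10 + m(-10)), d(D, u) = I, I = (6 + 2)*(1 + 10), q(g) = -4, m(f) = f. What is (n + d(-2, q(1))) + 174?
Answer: 262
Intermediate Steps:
I = 88 (I = 8*11 = 88)
d(D, u) = 88
n = 0 (n = (36 + 113)*(10 - 10) = 149*0 = 0)
(n + d(-2, q(1))) + 174 = (0 + 88) + 174 = 88 + 174 = 262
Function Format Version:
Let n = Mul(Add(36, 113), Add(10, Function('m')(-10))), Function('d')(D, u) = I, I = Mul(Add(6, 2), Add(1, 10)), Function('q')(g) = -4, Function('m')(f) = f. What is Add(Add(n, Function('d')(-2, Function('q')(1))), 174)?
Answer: 262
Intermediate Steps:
I = 88 (I = Mul(8, 11) = 88)
Function('d')(D, u) = 88
n = 0 (n = Mul(Add(36, 113), Add(10, -10)) = Mul(149, 0) = 0)
Add(Add(n, Function('d')(-2, Function('q')(1))), 174) = Add(Add(0, 88), 174) = Add(88, 174) = 262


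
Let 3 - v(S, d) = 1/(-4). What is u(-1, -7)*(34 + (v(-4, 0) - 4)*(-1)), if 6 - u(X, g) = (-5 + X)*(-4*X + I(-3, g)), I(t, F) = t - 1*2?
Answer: 0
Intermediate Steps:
I(t, F) = -2 + t (I(t, F) = t - 2 = -2 + t)
v(S, d) = 13/4 (v(S, d) = 3 - 1/(-4) = 3 - 1*(-¼) = 3 + ¼ = 13/4)
u(X, g) = 6 - (-5 + X)*(-5 - 4*X) (u(X, g) = 6 - (-5 + X)*(-4*X + (-2 - 3)) = 6 - (-5 + X)*(-4*X - 5) = 6 - (-5 + X)*(-5 - 4*X))
u(-1, -7)*(34 + (v(-4, 0) - 4)*(-1)) = (-19 - 15*(-1) + 4*(-1)²)*(34 + (13/4 - 4)*(-1)) = (-19 + 15 + 4*1)*(34 - ¾*(-1)) = (-19 + 15 + 4)*(34 + ¾) = 0*(139/4) = 0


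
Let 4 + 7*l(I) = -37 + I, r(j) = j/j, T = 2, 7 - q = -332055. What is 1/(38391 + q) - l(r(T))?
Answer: 14818127/2593171 ≈ 5.7143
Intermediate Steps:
q = 332062 (q = 7 - 1*(-332055) = 7 + 332055 = 332062)
r(j) = 1
l(I) = -41/7 + I/7 (l(I) = -4/7 + (-37 + I)/7 = -4/7 + (-37/7 + I/7) = -41/7 + I/7)
1/(38391 + q) - l(r(T)) = 1/(38391 + 332062) - (-41/7 + (1/7)*1) = 1/370453 - (-41/7 + 1/7) = 1/370453 - 1*(-40/7) = 1/370453 + 40/7 = 14818127/2593171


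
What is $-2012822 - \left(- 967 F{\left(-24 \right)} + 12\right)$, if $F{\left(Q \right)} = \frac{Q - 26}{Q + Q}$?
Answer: $- \frac{48283841}{24} \approx -2.0118 \cdot 10^{6}$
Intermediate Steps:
$F{\left(Q \right)} = \frac{-26 + Q}{2 Q}$
$-2012822 - \left(- 967 F{\left(-24 \right)} + 12\right) = -2012822 - \left(- 967 \frac{-26 - 24}{2 \left(-24\right)} + 12\right) = -2012822 - \left(- 967 \cdot \frac{1}{2} \left(- \frac{1}{24}\right) \left(-50\right) + 12\right) = -2012822 - \left(\left(-967\right) \frac{25}{24} + 12\right) = -2012822 - \left(- \frac{24175}{24} + 12\right) = -2012822 - - \frac{23887}{24} = -2012822 + \frac{23887}{24} = - \frac{48283841}{24}$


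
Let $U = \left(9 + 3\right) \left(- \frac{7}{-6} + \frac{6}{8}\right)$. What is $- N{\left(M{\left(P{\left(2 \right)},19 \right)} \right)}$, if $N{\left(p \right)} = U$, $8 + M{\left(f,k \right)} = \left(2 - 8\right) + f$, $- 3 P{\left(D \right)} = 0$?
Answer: $-23$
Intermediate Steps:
$P{\left(D \right)} = 0$ ($P{\left(D \right)} = \left(- \frac{1}{3}\right) 0 = 0$)
$M{\left(f,k \right)} = -14 + f$ ($M{\left(f,k \right)} = -8 + \left(\left(2 - 8\right) + f\right) = -8 + \left(-6 + f\right) = -14 + f$)
$U = 23$ ($U = 12 \left(\left(-7\right) \left(- \frac{1}{6}\right) + 6 \cdot \frac{1}{8}\right) = 12 \left(\frac{7}{6} + \frac{3}{4}\right) = 12 \cdot \frac{23}{12} = 23$)
$N{\left(p \right)} = 23$
$- N{\left(M{\left(P{\left(2 \right)},19 \right)} \right)} = \left(-1\right) 23 = -23$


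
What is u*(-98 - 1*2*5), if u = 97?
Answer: -10476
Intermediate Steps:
u*(-98 - 1*2*5) = 97*(-98 - 1*2*5) = 97*(-98 - 2*5) = 97*(-98 - 10) = 97*(-108) = -10476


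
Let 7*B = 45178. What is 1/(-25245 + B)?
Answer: -1/18791 ≈ -5.3217e-5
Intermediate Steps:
B = 6454 (B = (1/7)*45178 = 6454)
1/(-25245 + B) = 1/(-25245 + 6454) = 1/(-18791) = -1/18791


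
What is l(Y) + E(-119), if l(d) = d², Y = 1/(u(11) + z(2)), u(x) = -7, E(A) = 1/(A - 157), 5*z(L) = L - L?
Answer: 227/13524 ≈ 0.016785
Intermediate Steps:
z(L) = 0 (z(L) = (L - L)/5 = (⅕)*0 = 0)
E(A) = 1/(-157 + A)
Y = -⅐ (Y = 1/(-7 + 0) = 1/(-7) = -⅐ ≈ -0.14286)
l(Y) + E(-119) = (-⅐)² + 1/(-157 - 119) = 1/49 + 1/(-276) = 1/49 - 1/276 = 227/13524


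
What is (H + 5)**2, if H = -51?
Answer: 2116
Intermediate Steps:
(H + 5)**2 = (-51 + 5)**2 = (-46)**2 = 2116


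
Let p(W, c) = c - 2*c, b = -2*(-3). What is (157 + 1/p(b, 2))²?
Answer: 97969/4 ≈ 24492.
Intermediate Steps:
b = 6
p(W, c) = -c
(157 + 1/p(b, 2))² = (157 + 1/(-1*2))² = (157 + 1/(-2))² = (157 - ½)² = (313/2)² = 97969/4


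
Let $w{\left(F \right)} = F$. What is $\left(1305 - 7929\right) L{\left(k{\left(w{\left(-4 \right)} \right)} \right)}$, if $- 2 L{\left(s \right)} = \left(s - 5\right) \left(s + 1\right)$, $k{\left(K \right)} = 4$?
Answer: $-16560$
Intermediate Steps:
$L{\left(s \right)} = - \frac{\left(1 + s\right) \left(-5 + s\right)}{2}$ ($L{\left(s \right)} = - \frac{\left(s - 5\right) \left(s + 1\right)}{2} = - \frac{\left(-5 + s\right) \left(1 + s\right)}{2} = - \frac{\left(1 + s\right) \left(-5 + s\right)}{2}$)
$\left(1305 - 7929\right) L{\left(k{\left(w{\left(-4 \right)} \right)} \right)} = \left(1305 - 7929\right) \left(\frac{5}{2} + 2 \cdot 4 - \frac{4^{2}}{2}\right) = - 6624 \left(\frac{5}{2} + 8 - 8\right) = \left(-6624\right) \frac{5}{2} = -16560$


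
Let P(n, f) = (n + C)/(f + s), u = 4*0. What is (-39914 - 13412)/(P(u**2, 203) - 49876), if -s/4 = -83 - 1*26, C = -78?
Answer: 5679219/5311807 ≈ 1.0692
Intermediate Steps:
u = 0
s = 436 (s = -4*(-83 - 1*26) = -4*(-83 - 26) = -4*(-109) = 436)
P(n, f) = (-78 + n)/(436 + f) (P(n, f) = (n - 78)/(f + 436) = (-78 + n)/(436 + f))
(-39914 - 13412)/(P(u**2, 203) - 49876) = (-39914 - 13412)/((-78 + 0**2)/(436 + 203) - 49876) = -53326/((-78 + 0)/639 - 49876) = -53326/((1/639)*(-78) - 49876) = -53326/(-26/213 - 49876) = -53326/(-10623614/213) = -53326*(-213/10623614) = 5679219/5311807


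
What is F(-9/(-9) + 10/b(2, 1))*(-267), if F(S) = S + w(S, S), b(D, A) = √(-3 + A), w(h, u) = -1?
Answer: 1335*I*√2 ≈ 1888.0*I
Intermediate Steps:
F(S) = -1 + S (F(S) = S - 1 = -1 + S)
F(-9/(-9) + 10/b(2, 1))*(-267) = (-1 + (-9/(-9) + 10/(√(-3 + 1))))*(-267) = (-1 + (-9*(-⅑) + 10/(√(-2))))*(-267) = (-1 + (1 + 10/((I*√2))))*(-267) = (-1 + (1 + 10*(-I*√2/2)))*(-267) = (-1 + (1 - 5*I*√2))*(-267) = -5*I*√2*(-267) = 1335*I*√2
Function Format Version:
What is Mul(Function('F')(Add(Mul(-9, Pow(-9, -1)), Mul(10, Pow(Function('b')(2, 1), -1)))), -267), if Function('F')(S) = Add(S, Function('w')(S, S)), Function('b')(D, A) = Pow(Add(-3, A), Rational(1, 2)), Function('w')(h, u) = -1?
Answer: Mul(1335, I, Pow(2, Rational(1, 2))) ≈ Mul(1888.0, I)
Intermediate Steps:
Function('F')(S) = Add(-1, S) (Function('F')(S) = Add(S, -1) = Add(-1, S))
Mul(Function('F')(Add(Mul(-9, Pow(-9, -1)), Mul(10, Pow(Function('b')(2, 1), -1)))), -267) = Mul(Add(-1, Add(Mul(-9, Pow(-9, -1)), Mul(10, Pow(Pow(Add(-3, 1), Rational(1, 2)), -1)))), -267) = Mul(Add(-1, Add(Mul(-9, Rational(-1, 9)), Mul(10, Pow(Pow(-2, Rational(1, 2)), -1)))), -267) = Mul(Add(-1, Add(1, Mul(10, Pow(Mul(I, Pow(2, Rational(1, 2))), -1)))), -267) = Mul(Add(-1, Add(1, Mul(10, Mul(Rational(-1, 2), I, Pow(2, Rational(1, 2)))))), -267) = Mul(Add(-1, Add(1, Mul(-5, I, Pow(2, Rational(1, 2))))), -267) = Mul(Mul(-5, I, Pow(2, Rational(1, 2))), -267) = Mul(1335, I, Pow(2, Rational(1, 2)))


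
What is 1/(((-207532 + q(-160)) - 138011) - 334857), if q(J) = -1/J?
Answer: -160/108863999 ≈ -1.4697e-6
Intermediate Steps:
1/(((-207532 + q(-160)) - 138011) - 334857) = 1/(((-207532 - 1/(-160)) - 138011) - 334857) = 1/(((-207532 - 1*(-1/160)) - 138011) - 334857) = 1/(((-207532 + 1/160) - 138011) - 334857) = 1/((-33205119/160 - 138011) - 334857) = 1/(-55286879/160 - 334857) = 1/(-108863999/160) = -160/108863999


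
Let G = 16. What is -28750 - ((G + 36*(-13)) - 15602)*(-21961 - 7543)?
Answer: -473685966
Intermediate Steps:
-28750 - ((G + 36*(-13)) - 15602)*(-21961 - 7543) = -28750 - ((16 + 36*(-13)) - 15602)*(-21961 - 7543) = -28750 - ((16 - 468) - 15602)*(-29504) = -28750 - (-452 - 15602)*(-29504) = -28750 - (-16054)*(-29504) = -28750 - 1*473657216 = -28750 - 473657216 = -473685966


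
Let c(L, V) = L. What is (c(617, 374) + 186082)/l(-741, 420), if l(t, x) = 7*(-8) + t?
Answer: -186699/797 ≈ -234.25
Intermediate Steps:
l(t, x) = -56 + t
(c(617, 374) + 186082)/l(-741, 420) = (617 + 186082)/(-56 - 741) = 186699/(-797) = 186699*(-1/797) = -186699/797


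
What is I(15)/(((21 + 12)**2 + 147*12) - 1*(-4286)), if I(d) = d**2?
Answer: 225/7139 ≈ 0.031517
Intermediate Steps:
I(15)/(((21 + 12)**2 + 147*12) - 1*(-4286)) = 15**2/(((21 + 12)**2 + 147*12) - 1*(-4286)) = 225/((33**2 + 1764) + 4286) = 225/((1089 + 1764) + 4286) = 225/(2853 + 4286) = 225/7139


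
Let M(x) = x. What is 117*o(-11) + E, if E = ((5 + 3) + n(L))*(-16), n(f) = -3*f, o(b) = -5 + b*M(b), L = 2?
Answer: 13540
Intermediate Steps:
o(b) = -5 + b**2 (o(b) = -5 + b*b = -5 + b**2)
E = -32 (E = ((5 + 3) - 3*2)*(-16) = (8 - 6)*(-16) = 2*(-16) = -32)
117*o(-11) + E = 117*(-5 + (-11)**2) - 32 = 117*(-5 + 121) - 32 = 117*116 - 32 = 13572 - 32 = 13540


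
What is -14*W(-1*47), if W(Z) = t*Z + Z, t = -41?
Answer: -26320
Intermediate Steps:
W(Z) = -40*Z (W(Z) = -41*Z + Z = -40*Z)
-14*W(-1*47) = -(-560)*(-1*47) = -(-560)*(-47) = -14*1880 = -26320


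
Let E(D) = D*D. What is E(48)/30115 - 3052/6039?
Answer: -77997124/181864485 ≈ -0.42887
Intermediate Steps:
E(D) = D²
E(48)/30115 - 3052/6039 = 48²/30115 - 3052/6039 = 2304*(1/30115) - 3052*1/6039 = 2304/30115 - 3052/6039 = -77997124/181864485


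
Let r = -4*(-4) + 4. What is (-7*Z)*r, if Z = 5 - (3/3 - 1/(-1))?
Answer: -420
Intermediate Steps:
Z = 3 (Z = 5 - (3*(⅓) - 1*(-1)) = 5 - (1 + 1) = 5 - 1*2 = 5 - 2 = 3)
r = 20 (r = 16 + 4 = 20)
(-7*Z)*r = -7*3*20 = -21*20 = -420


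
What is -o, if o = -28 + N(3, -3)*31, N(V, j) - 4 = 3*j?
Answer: 183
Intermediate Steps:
N(V, j) = 4 + 3*j
o = -183 (o = -28 + (4 + 3*(-3))*31 = -28 + (4 - 9)*31 = -28 - 5*31 = -28 - 155 = -183)
-o = -1*(-183) = 183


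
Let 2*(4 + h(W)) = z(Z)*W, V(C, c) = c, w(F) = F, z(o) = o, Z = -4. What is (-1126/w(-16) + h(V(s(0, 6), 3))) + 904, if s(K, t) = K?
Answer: 7715/8 ≈ 964.38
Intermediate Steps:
h(W) = -4 - 2*W (h(W) = -4 + (-4*W)/2 = -4 - 2*W)
(-1126/w(-16) + h(V(s(0, 6), 3))) + 904 = (-1126/(-16) + (-4 - 2*3)) + 904 = (-1126*(-1/16) + (-4 - 6)) + 904 = (563/8 - 10) + 904 = 483/8 + 904 = 7715/8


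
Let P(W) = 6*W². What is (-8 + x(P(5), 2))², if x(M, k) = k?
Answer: 36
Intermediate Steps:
(-8 + x(P(5), 2))² = (-8 + 2)² = (-6)² = 36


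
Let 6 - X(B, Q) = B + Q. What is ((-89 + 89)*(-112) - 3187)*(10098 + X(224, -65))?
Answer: -31694715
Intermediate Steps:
X(B, Q) = 6 - B - Q (X(B, Q) = 6 - (B + Q) = 6 + (-B - Q) = 6 - B - Q)
((-89 + 89)*(-112) - 3187)*(10098 + X(224, -65)) = ((-89 + 89)*(-112) - 3187)*(10098 + (6 - 1*224 - 1*(-65))) = (0*(-112) - 3187)*(10098 + (6 - 224 + 65)) = (0 - 3187)*(10098 - 153) = -3187*9945 = -31694715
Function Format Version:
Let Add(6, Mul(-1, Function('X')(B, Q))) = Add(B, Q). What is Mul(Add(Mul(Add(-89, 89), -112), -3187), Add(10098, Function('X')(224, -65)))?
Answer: -31694715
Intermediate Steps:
Function('X')(B, Q) = Add(6, Mul(-1, B), Mul(-1, Q)) (Function('X')(B, Q) = Add(6, Mul(-1, Add(B, Q))) = Add(6, Add(Mul(-1, B), Mul(-1, Q))) = Add(6, Mul(-1, B), Mul(-1, Q)))
Mul(Add(Mul(Add(-89, 89), -112), -3187), Add(10098, Function('X')(224, -65))) = Mul(Add(Mul(Add(-89, 89), -112), -3187), Add(10098, Add(6, Mul(-1, 224), Mul(-1, -65)))) = Mul(Add(Mul(0, -112), -3187), Add(10098, Add(6, -224, 65))) = Mul(Add(0, -3187), Add(10098, -153)) = Mul(-3187, 9945) = -31694715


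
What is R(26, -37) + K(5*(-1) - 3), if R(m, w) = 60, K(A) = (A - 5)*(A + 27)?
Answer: -187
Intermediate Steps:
K(A) = (-5 + A)*(27 + A)
R(26, -37) + K(5*(-1) - 3) = 60 + (-135 + (5*(-1) - 3)**2 + 22*(5*(-1) - 3)) = 60 + (-135 + (-5 - 3)**2 + 22*(-5 - 3)) = 60 + (-135 + (-8)**2 + 22*(-8)) = 60 + (-135 + 64 - 176) = 60 - 247 = -187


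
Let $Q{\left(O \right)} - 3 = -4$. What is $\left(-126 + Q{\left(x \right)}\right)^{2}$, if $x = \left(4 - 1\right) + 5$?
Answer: $16129$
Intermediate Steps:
$x = 8$ ($x = 3 + 5 = 8$)
$Q{\left(O \right)} = -1$ ($Q{\left(O \right)} = 3 - 4 = -1$)
$\left(-126 + Q{\left(x \right)}\right)^{2} = \left(-126 - 1\right)^{2} = \left(-127\right)^{2} = 16129$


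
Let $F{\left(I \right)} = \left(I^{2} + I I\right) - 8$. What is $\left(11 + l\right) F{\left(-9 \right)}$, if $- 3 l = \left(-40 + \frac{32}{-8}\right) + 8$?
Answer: $3542$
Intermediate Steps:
$F{\left(I \right)} = -8 + 2 I^{2}$ ($F{\left(I \right)} = \left(I^{2} + I^{2}\right) - 8 = 2 I^{2} - 8 = -8 + 2 I^{2}$)
$l = 12$ ($l = - \frac{\left(-40 + \frac{32}{-8}\right) + 8}{3} = - \frac{\left(-40 + 32 \left(- \frac{1}{8}\right)\right) + 8}{3} = - \frac{\left(-40 - 4\right) + 8}{3} = - \frac{-44 + 8}{3} = \left(- \frac{1}{3}\right) \left(-36\right) = 12$)
$\left(11 + l\right) F{\left(-9 \right)} = \left(11 + 12\right) \left(-8 + 2 \left(-9\right)^{2}\right) = 23 \left(-8 + 2 \cdot 81\right) = 23 \left(-8 + 162\right) = 23 \cdot 154 = 3542$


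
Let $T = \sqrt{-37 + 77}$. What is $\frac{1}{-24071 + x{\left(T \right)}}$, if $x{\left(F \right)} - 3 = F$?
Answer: $- \frac{6017}{144817146} - \frac{\sqrt{10}}{289634292} \approx -4.156 \cdot 10^{-5}$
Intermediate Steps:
$T = 2 \sqrt{10}$ ($T = \sqrt{40} = 2 \sqrt{10} \approx 6.3246$)
$x{\left(F \right)} = 3 + F$
$\frac{1}{-24071 + x{\left(T \right)}} = \frac{1}{-24071 + \left(3 + 2 \sqrt{10}\right)} = \frac{1}{-24068 + 2 \sqrt{10}}$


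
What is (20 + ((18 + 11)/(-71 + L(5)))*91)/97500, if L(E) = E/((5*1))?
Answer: -59/325000 ≈ -0.00018154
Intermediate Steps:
L(E) = E/5
(20 + ((18 + 11)/(-71 + L(5)))*91)/97500 = (20 + ((18 + 11)/(-71 + (⅕)*5))*91)/97500 = (20 + (29/(-71 + 1))*91)*(1/97500) = (20 + (29/(-70))*91)*(1/97500) = (20 + (29*(-1/70))*91)*(1/97500) = (20 - 29/70*91)*(1/97500) = (20 - 377/10)*(1/97500) = -177/10*1/97500 = -59/325000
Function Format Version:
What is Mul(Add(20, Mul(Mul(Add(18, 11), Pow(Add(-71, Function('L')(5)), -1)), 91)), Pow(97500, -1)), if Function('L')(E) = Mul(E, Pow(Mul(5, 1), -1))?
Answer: Rational(-59, 325000) ≈ -0.00018154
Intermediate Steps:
Function('L')(E) = Mul(Rational(1, 5), E) (Function('L')(E) = Mul(E, Pow(5, -1)) = Mul(E, Rational(1, 5)) = Mul(Rational(1, 5), E))
Mul(Add(20, Mul(Mul(Add(18, 11), Pow(Add(-71, Function('L')(5)), -1)), 91)), Pow(97500, -1)) = Mul(Add(20, Mul(Mul(Add(18, 11), Pow(Add(-71, Mul(Rational(1, 5), 5)), -1)), 91)), Pow(97500, -1)) = Mul(Add(20, Mul(Mul(29, Pow(Add(-71, 1), -1)), 91)), Rational(1, 97500)) = Mul(Add(20, Mul(Mul(29, Pow(-70, -1)), 91)), Rational(1, 97500)) = Mul(Add(20, Mul(Mul(29, Rational(-1, 70)), 91)), Rational(1, 97500)) = Mul(Add(20, Mul(Rational(-29, 70), 91)), Rational(1, 97500)) = Mul(Add(20, Rational(-377, 10)), Rational(1, 97500)) = Mul(Rational(-177, 10), Rational(1, 97500)) = Rational(-59, 325000)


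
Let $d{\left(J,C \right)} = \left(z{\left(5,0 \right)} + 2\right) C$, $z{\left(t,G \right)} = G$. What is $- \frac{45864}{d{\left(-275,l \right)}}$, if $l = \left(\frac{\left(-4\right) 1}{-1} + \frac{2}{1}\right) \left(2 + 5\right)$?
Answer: $-546$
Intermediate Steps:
$l = 42$ ($l = \left(\left(-4\right) \left(-1\right) + 2 \cdot 1\right) 7 = \left(4 + 2\right) 7 = 6 \cdot 7 = 42$)
$d{\left(J,C \right)} = 2 C$ ($d{\left(J,C \right)} = \left(0 + 2\right) C = 2 C$)
$- \frac{45864}{d{\left(-275,l \right)}} = - \frac{45864}{2 \cdot 42} = - \frac{45864}{84} = \left(-45864\right) \frac{1}{84} = -546$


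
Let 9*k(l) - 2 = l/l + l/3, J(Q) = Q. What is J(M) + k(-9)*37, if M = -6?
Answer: -6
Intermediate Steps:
k(l) = 1/3 + l/27 (k(l) = 2/9 + (l/l + l/3)/9 = 2/9 + (1 + l*(1/3))/9 = 2/9 + (1 + l/3)/9 = 2/9 + (1/9 + l/27) = 1/3 + l/27)
J(M) + k(-9)*37 = -6 + (1/3 + (1/27)*(-9))*37 = -6 + (1/3 - 1/3)*37 = -6 + 0*37 = -6 + 0 = -6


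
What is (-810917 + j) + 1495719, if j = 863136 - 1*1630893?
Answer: -82955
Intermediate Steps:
j = -767757 (j = 863136 - 1630893 = -767757)
(-810917 + j) + 1495719 = (-810917 - 767757) + 1495719 = -1578674 + 1495719 = -82955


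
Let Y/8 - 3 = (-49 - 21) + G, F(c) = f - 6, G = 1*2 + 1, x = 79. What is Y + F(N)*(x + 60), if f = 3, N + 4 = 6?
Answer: -929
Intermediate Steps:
N = 2 (N = -4 + 6 = 2)
G = 3 (G = 2 + 1 = 3)
F(c) = -3 (F(c) = 3 - 6 = -3)
Y = -512 (Y = 24 + 8*((-49 - 21) + 3) = 24 + 8*(-70 + 3) = 24 + 8*(-67) = 24 - 536 = -512)
Y + F(N)*(x + 60) = -512 - 3*(79 + 60) = -512 - 3*139 = -512 - 417 = -929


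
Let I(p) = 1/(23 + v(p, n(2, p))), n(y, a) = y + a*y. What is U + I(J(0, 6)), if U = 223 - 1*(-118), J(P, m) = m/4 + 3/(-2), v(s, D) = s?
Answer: 7844/23 ≈ 341.04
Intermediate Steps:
J(P, m) = -3/2 + m/4 (J(P, m) = m*(¼) + 3*(-½) = m/4 - 3/2 = -3/2 + m/4)
I(p) = 1/(23 + p)
U = 341 (U = 223 + 118 = 341)
U + I(J(0, 6)) = 341 + 1/(23 + (-3/2 + (¼)*6)) = 341 + 1/(23 + (-3/2 + 3/2)) = 341 + 1/(23 + 0) = 341 + 1/23 = 7844/23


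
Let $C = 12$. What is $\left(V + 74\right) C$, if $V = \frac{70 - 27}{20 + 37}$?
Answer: $\frac{17044}{19} \approx 897.05$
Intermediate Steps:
$V = \frac{43}{57} \approx 0.75439$
$\left(V + 74\right) C = \left(\frac{43}{57} + 74\right) 12 = \frac{4261}{57} \cdot 12 = \frac{17044}{19}$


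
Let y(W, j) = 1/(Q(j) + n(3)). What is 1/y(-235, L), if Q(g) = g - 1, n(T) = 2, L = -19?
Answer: -18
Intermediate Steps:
Q(g) = -1 + g
y(W, j) = 1/(1 + j) (y(W, j) = 1/((-1 + j) + 2) = 1/(1 + j))
1/y(-235, L) = 1/(1/(1 - 19)) = 1/(1/(-18)) = 1/(-1/18) = -18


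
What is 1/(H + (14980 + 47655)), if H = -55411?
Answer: 1/7224 ≈ 0.00013843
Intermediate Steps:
1/(H + (14980 + 47655)) = 1/(-55411 + (14980 + 47655)) = 1/(-55411 + 62635) = 1/7224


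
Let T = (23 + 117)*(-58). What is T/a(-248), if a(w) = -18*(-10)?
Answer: -406/9 ≈ -45.111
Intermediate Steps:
a(w) = 180
T = -8120 (T = 140*(-58) = -8120)
T/a(-248) = -8120/180 = -8120*1/180 = -406/9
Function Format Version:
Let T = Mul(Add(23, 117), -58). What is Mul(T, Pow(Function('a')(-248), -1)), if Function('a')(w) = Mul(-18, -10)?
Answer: Rational(-406, 9) ≈ -45.111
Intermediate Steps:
Function('a')(w) = 180
T = -8120 (T = Mul(140, -58) = -8120)
Mul(T, Pow(Function('a')(-248), -1)) = Mul(-8120, Pow(180, -1)) = Mul(-8120, Rational(1, 180)) = Rational(-406, 9)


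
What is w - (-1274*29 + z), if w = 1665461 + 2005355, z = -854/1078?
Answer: 285497735/77 ≈ 3.7078e+6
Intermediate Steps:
z = -61/77 (z = -854*1/1078 = -61/77 ≈ -0.79221)
w = 3670816
w - (-1274*29 + z) = 3670816 - (-1274*29 - 61/77) = 3670816 - (-637*58 - 61/77) = 3670816 - (-36946 - 61/77) = 3670816 - 1*(-2844903/77) = 3670816 + 2844903/77 = 285497735/77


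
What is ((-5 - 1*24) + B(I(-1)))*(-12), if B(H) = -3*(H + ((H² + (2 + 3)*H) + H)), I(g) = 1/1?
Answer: 636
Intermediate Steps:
I(g) = 1
B(H) = -21*H - 3*H² (B(H) = -3*(H + ((H² + 5*H) + H)) = -3*(H + (H² + 6*H)) = -3*(H² + 7*H) = -21*H - 3*H²)
((-5 - 1*24) + B(I(-1)))*(-12) = ((-5 - 1*24) - 3*1*(7 + 1))*(-12) = ((-5 - 24) - 3*1*8)*(-12) = (-29 - 24)*(-12) = -53*(-12) = 636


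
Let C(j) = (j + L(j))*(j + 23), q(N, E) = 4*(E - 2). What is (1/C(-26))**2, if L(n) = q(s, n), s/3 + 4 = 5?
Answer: 1/171396 ≈ 5.8344e-6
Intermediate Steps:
s = 3 (s = -12 + 3*5 = -12 + 15 = 3)
q(N, E) = -8 + 4*E (q(N, E) = 4*(-2 + E) = -8 + 4*E)
L(n) = -8 + 4*n
C(j) = (-8 + 5*j)*(23 + j) (C(j) = (j + (-8 + 4*j))*(j + 23) = (-8 + 5*j)*(23 + j))
(1/C(-26))**2 = (1/(-184 + 5*(-26)**2 + 107*(-26)))**2 = (1/(-184 + 5*676 - 2782))**2 = (1/(-184 + 3380 - 2782))**2 = (1/414)**2 = 1/171396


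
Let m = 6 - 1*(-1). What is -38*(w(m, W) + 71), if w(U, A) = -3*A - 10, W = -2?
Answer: -2546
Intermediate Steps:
m = 7 (m = 6 + 1 = 7)
w(U, A) = -10 - 3*A
-38*(w(m, W) + 71) = -38*((-10 - 3*(-2)) + 71) = -38*((-10 + 6) + 71) = -38*(-4 + 71) = -38*67 = -2546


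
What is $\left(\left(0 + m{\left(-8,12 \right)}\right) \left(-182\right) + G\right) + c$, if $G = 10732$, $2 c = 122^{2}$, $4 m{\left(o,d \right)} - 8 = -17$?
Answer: $\frac{37167}{2} \approx 18584.0$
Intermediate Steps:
$m{\left(o,d \right)} = - \frac{9}{4}$ ($m{\left(o,d \right)} = 2 + \frac{1}{4} \left(-17\right) = 2 - \frac{17}{4} = - \frac{9}{4}$)
$c = 7442$ ($c = \frac{122^{2}}{2} = \frac{1}{2} \cdot 14884 = 7442$)
$\left(\left(0 + m{\left(-8,12 \right)}\right) \left(-182\right) + G\right) + c = \left(\left(0 - \frac{9}{4}\right) \left(-182\right) + 10732\right) + 7442 = \left(\left(- \frac{9}{4}\right) \left(-182\right) + 10732\right) + 7442 = \left(\frac{819}{2} + 10732\right) + 7442 = \frac{22283}{2} + 7442 = \frac{37167}{2}$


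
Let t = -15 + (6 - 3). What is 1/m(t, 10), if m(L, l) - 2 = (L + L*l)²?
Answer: 1/17426 ≈ 5.7386e-5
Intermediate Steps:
t = -12 (t = -15 + 3 = -12)
m(L, l) = 2 + (L + L*l)²
1/m(t, 10) = 1/(2 + (-12)²*(1 + 10)²) = 1/(2 + 144*11²) = 1/(2 + 144*121) = 1/(2 + 17424) = 1/17426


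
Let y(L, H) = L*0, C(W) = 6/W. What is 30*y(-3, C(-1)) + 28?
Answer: 28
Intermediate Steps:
y(L, H) = 0
30*y(-3, C(-1)) + 28 = 30*0 + 28 = 0 + 28 = 28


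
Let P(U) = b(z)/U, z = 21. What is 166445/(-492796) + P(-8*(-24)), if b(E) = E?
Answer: -1800727/7884736 ≈ -0.22838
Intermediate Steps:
P(U) = 21/U
166445/(-492796) + P(-8*(-24)) = 166445/(-492796) + 21/((-8*(-24))) = 166445*(-1/492796) + 21/192 = -166445/492796 + 21*(1/192) = -166445/492796 + 7/64 = -1800727/7884736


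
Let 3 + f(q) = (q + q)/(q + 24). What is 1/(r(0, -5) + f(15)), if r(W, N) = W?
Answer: -13/29 ≈ -0.44828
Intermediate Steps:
f(q) = -3 + 2*q/(24 + q) (f(q) = -3 + (q + q)/(q + 24) = -3 + (2*q)/(24 + q) = -3 + 2*q/(24 + q))
1/(r(0, -5) + f(15)) = 1/(0 + (-72 - 1*15)/(24 + 15)) = 1/(0 + (-72 - 15)/39) = 1/(0 + (1/39)*(-87)) = 1/(0 - 29/13) = 1/(-29/13) = -13/29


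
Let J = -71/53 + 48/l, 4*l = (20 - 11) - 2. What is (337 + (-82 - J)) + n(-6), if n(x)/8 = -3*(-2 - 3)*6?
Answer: 352046/371 ≈ 948.91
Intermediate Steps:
l = 7/4 (l = ((20 - 11) - 2)/4 = (9 - 2)/4 = (¼)*7 = 7/4 ≈ 1.7500)
J = 9679/371 (J = -71/53 + 48/(7/4) = -71*1/53 + 48*(4/7) = -71/53 + 192/7 = 9679/371 ≈ 26.089)
n(x) = 720 (n(x) = 8*(-3*(-2 - 3)*6) = 8*(-3*(-5)*6) = 8*(15*6) = 8*90 = 720)
(337 + (-82 - J)) + n(-6) = (337 + (-82 - 1*9679/371)) + 720 = (337 + (-82 - 9679/371)) + 720 = (337 - 40101/371) + 720 = 84926/371 + 720 = 352046/371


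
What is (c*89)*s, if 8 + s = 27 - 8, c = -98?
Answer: -95942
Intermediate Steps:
s = 11 (s = -8 + (27 - 8) = -8 + 19 = 11)
(c*89)*s = -98*89*11 = -8722*11 = -95942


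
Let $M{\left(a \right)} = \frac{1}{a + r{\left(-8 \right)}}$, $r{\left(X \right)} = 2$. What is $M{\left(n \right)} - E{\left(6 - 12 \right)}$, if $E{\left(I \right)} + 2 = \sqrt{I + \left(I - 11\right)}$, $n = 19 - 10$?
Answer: $\frac{23}{11} - i \sqrt{23} \approx 2.0909 - 4.7958 i$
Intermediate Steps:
$n = 9$ ($n = 19 - 10 = 9$)
$E{\left(I \right)} = -2 + \sqrt{-11 + 2 I}$ ($E{\left(I \right)} = -2 + \sqrt{I + \left(I - 11\right)} = -2 + \sqrt{I + \left(-11 + I\right)} = -2 + \sqrt{-11 + 2 I}$)
$M{\left(a \right)} = \frac{1}{2 + a}$ ($M{\left(a \right)} = \frac{1}{a + 2} = \frac{1}{2 + a}$)
$M{\left(n \right)} - E{\left(6 - 12 \right)} = \frac{1}{2 + 9} - \left(-2 + \sqrt{-11 + 2 \left(6 - 12\right)}\right) = \frac{1}{11} - \left(-2 + \sqrt{-11 + 2 \left(6 - 12\right)}\right) = \frac{1}{11} - \left(-2 + \sqrt{-11 + 2 \left(-6\right)}\right) = \frac{1}{11} - \left(-2 + \sqrt{-11 - 12}\right) = \frac{1}{11} - \left(-2 + \sqrt{-23}\right) = \frac{1}{11} - \left(-2 + i \sqrt{23}\right) = \frac{1}{11} + \left(2 - i \sqrt{23}\right) = \frac{23}{11} - i \sqrt{23}$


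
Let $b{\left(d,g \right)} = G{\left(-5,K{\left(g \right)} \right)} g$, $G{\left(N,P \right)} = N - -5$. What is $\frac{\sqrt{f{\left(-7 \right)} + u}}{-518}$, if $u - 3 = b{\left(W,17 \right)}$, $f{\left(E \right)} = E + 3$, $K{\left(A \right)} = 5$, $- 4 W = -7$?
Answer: $- \frac{i}{518} \approx - 0.0019305 i$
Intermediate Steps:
$W = \frac{7}{4}$ ($W = \left(- \frac{1}{4}\right) \left(-7\right) = \frac{7}{4} \approx 1.75$)
$G{\left(N,P \right)} = 5 + N$ ($G{\left(N,P \right)} = N + 5 = 5 + N$)
$f{\left(E \right)} = 3 + E$
$b{\left(d,g \right)} = 0$ ($b{\left(d,g \right)} = \left(5 - 5\right) g = 0 g = 0$)
$u = 3$ ($u = 3 + 0 = 3$)
$\frac{\sqrt{f{\left(-7 \right)} + u}}{-518} = \frac{\sqrt{\left(3 - 7\right) + 3}}{-518} = \sqrt{-4 + 3} \left(- \frac{1}{518}\right) = \sqrt{-1} \left(- \frac{1}{518}\right) = i \left(- \frac{1}{518}\right) = - \frac{i}{518}$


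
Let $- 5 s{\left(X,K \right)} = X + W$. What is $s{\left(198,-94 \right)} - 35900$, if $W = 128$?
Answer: $- \frac{179826}{5} \approx -35965.0$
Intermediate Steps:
$s{\left(X,K \right)} = - \frac{128}{5} - \frac{X}{5}$ ($s{\left(X,K \right)} = - \frac{X + 128}{5} = - \frac{128 + X}{5} = - \frac{128}{5} - \frac{X}{5}$)
$s{\left(198,-94 \right)} - 35900 = \left(- \frac{128}{5} - \frac{198}{5}\right) - 35900 = - \frac{326}{5} - 35900 = - \frac{179826}{5}$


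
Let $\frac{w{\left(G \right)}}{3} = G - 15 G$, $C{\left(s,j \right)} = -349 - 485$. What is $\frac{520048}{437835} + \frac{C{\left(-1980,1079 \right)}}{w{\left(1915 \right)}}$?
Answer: $\frac{1406420501}{1173835635} \approx 1.1981$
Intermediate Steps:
$C{\left(s,j \right)} = -834$ ($C{\left(s,j \right)} = -349 - 485 = -834$)
$w{\left(G \right)} = - 42 G$ ($w{\left(G \right)} = 3 \left(G - 15 G\right) = 3 \left(- 14 G\right) = - 42 G$)
$\frac{520048}{437835} + \frac{C{\left(-1980,1079 \right)}}{w{\left(1915 \right)}} = \frac{520048}{437835} - \frac{834}{\left(-42\right) 1915} = 520048 \cdot \frac{1}{437835} - \frac{834}{-80430} = \frac{520048}{437835} - - \frac{139}{13405} = \frac{520048}{437835} + \frac{139}{13405} = \frac{1406420501}{1173835635}$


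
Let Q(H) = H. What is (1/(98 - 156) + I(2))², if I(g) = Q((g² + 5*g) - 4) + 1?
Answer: 405769/3364 ≈ 120.62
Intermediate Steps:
I(g) = -3 + g² + 5*g (I(g) = ((g² + 5*g) - 4) + 1 = (-4 + g² + 5*g) + 1 = -3 + g² + 5*g)
(1/(98 - 156) + I(2))² = (1/(98 - 156) + (-3 + 2² + 5*2))² = (1/(-58) + (-3 + 4 + 10))² = (-1/58 + 11)² = (637/58)² = 405769/3364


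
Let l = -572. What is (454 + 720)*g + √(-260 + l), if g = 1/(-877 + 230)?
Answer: -1174/647 + 8*I*√13 ≈ -1.8145 + 28.844*I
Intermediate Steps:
g = -1/647 (g = 1/(-647) = -1/647 ≈ -0.0015456)
(454 + 720)*g + √(-260 + l) = (454 + 720)*(-1/647) + √(-260 - 572) = 1174*(-1/647) + √(-832) = -1174/647 + 8*I*√13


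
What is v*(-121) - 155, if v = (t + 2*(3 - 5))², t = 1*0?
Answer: -2091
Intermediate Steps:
t = 0
v = 16 (v = (0 + 2*(3 - 5))² = (0 + 2*(-2))² = (0 - 4)² = (-4)² = 16)
v*(-121) - 155 = 16*(-121) - 155 = -1936 - 155 = -2091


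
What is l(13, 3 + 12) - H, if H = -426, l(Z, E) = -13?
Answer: 413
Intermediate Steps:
l(13, 3 + 12) - H = -13 - 1*(-426) = -13 + 426 = 413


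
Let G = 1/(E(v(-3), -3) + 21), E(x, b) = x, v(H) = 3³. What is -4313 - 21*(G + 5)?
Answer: -70695/16 ≈ -4418.4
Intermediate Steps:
v(H) = 27
G = 1/48 (G = 1/(27 + 21) = 1/48 ≈ 0.020833)
-4313 - 21*(G + 5) = -4313 - 21*(1/48 + 5) = -4313 - 21*241/48 = -4313 - 1*1687/16 = -4313 - 1687/16 = -70695/16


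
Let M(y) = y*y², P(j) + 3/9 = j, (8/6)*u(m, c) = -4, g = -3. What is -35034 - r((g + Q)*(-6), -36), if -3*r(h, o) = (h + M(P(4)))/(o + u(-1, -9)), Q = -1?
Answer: -110674385/3159 ≈ -35035.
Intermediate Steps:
u(m, c) = -3 (u(m, c) = (¾)*(-4) = -3)
P(j) = -⅓ + j
M(y) = y³
r(h, o) = -(1331/27 + h)/(3*(-3 + o)) (r(h, o) = -(h + (-⅓ + 4)³)/(3*(o - 3)) = -(h + (11/3)³)/(3*(-3 + o)) = -(h + 1331/27)/(3*(-3 + o)) = -(1331/27 + h)/(3*(-3 + o)))
-35034 - r((g + Q)*(-6), -36) = -35034 - (-1331 - 27*(-3 - 1)*(-6))/(81*(-3 - 36)) = -35034 - (-1331 - (-108)*(-6))/(81*(-39)) = -35034 - (-1)*(-1331 - 27*24)/(81*39) = -35034 - (-1)*(-1331 - 648)/(81*39) = -35034 - (-1)*(-1979)/(81*39) = -35034 - 1*1979/3159 = -35034 - 1979/3159 = -110674385/3159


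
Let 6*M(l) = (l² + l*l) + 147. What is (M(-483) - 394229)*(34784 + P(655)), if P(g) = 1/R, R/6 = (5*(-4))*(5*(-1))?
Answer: -4402840665361/400 ≈ -1.1007e+10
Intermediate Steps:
M(l) = 49/2 + l²/3 (M(l) = ((l² + l*l) + 147)/6 = ((l² + l²) + 147)/6 = (2*l² + 147)/6 = (147 + 2*l²)/6 = 49/2 + l²/3)
R = 600 (R = 6*((5*(-4))*(5*(-1))) = 6*(-20*(-5)) = 6*100 = 600)
P(g) = 1/600
(M(-483) - 394229)*(34784 + P(655)) = ((49/2 + (⅓)*(-483)²) - 394229)*(34784 + 1/600) = ((49/2 + (⅓)*233289) - 394229)*(20870401/600) = ((49/2 + 77763) - 394229)*(20870401/600) = (155575/2 - 394229)*(20870401/600) = -632883/2*20870401/600 = -4402840665361/400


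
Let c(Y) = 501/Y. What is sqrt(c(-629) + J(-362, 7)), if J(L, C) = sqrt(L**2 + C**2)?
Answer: sqrt(-315129 + 395641*sqrt(131093))/629 ≈ 19.007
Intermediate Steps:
J(L, C) = sqrt(C**2 + L**2)
sqrt(c(-629) + J(-362, 7)) = sqrt(501/(-629) + sqrt(7**2 + (-362)**2)) = sqrt(501*(-1/629) + sqrt(49 + 131044)) = sqrt(-501/629 + sqrt(131093))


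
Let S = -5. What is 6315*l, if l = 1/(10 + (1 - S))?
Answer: 6315/16 ≈ 394.69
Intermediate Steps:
l = 1/16 (l = 1/(10 + (1 - 1*(-5))) = 1/(10 + (1 + 5)) = 1/(10 + 6) = 1/16 ≈ 0.062500)
6315*l = 6315*(1/16) = 6315/16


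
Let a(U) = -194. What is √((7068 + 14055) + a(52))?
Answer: √20929 ≈ 144.67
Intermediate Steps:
√((7068 + 14055) + a(52)) = √((7068 + 14055) - 194) = √(21123 - 194) = √20929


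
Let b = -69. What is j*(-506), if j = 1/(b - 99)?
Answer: 253/84 ≈ 3.0119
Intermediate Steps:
j = -1/168 (j = 1/(-69 - 99) = 1/(-168) = -1/168 ≈ -0.0059524)
j*(-506) = -1/168*(-506) = 253/84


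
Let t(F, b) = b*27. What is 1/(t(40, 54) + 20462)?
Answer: 1/21920 ≈ 4.5620e-5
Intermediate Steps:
t(F, b) = 27*b
1/(t(40, 54) + 20462) = 1/(27*54 + 20462) = 1/(1458 + 20462) = 1/21920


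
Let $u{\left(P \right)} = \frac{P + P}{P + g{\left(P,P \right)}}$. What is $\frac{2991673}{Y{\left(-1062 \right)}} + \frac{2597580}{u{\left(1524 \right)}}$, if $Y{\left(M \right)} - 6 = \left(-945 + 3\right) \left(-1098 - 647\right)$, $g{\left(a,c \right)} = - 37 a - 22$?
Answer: $- \frac{9764885916242549}{208762092} \approx -4.6775 \cdot 10^{7}$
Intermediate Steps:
$g{\left(a,c \right)} = -22 - 37 a$
$Y{\left(M \right)} = 1643796$ ($Y{\left(M \right)} = 6 + \left(-945 + 3\right) \left(-1098 - 647\right) = 6 - -1643790 = 6 + 1643790 = 1643796$)
$u{\left(P \right)} = \frac{2 P}{-22 - 36 P}$ ($u{\left(P \right)} = \frac{P + P}{P - \left(22 + 37 P\right)} = \frac{2 P}{-22 - 36 P}$)
$\frac{2991673}{Y{\left(-1062 \right)}} + \frac{2597580}{u{\left(1524 \right)}} = \frac{2991673}{1643796} + \frac{2597580}{\left(-1\right) 1524 \frac{1}{11 + 18 \cdot 1524}} = 2991673 \cdot \frac{1}{1643796} + \frac{2597580}{\left(-1\right) 1524 \frac{1}{11 + 27432}} = \frac{2991673}{1643796} + \frac{2597580}{\left(-1\right) 1524 \cdot \frac{1}{27443}} = \frac{2991673}{1643796} + \frac{2597580}{- \frac{1524}{27443}} = \frac{2991673}{1643796} + 2597580 \left(- \frac{27443}{1524}\right) = \frac{2991673}{1643796} - \frac{5940448995}{127} = - \frac{9764885916242549}{208762092}$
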